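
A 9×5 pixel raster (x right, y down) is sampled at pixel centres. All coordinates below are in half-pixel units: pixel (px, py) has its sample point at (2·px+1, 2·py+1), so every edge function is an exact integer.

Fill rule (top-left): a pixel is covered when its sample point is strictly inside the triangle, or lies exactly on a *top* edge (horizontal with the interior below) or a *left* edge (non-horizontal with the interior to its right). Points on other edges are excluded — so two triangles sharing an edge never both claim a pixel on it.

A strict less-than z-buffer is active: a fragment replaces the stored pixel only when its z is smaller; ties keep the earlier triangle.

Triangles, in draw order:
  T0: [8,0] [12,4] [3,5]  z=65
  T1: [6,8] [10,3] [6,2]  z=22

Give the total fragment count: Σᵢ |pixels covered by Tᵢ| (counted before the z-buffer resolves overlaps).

T0:
  2·area = 40
  edge (8, 0)→(12, 4): d=(4,4) right/bottom  bias=-1
  edge (12, 4)→(3, 5): d=(-9,1) right/bottom  bias=-1
  edge (3, 5)→(8, 0): d=(5,-5) top-left  bias=+0
    (3,0)@(7, 1): e=[8,32,0] → █  [on edge]
    (4,0)@(9, 1): e=[0,30,10] → ·  [on edge]
    (2,1)@(5, 3): e=[24,16,0] → █  [on edge]
    (4,1)@(9, 3): e=[8,12,20] → █
    (5,1)@(11, 3): e=[0,10,30] → ·  [on edge]
    (1,2)@(3, 5): e=[40,0,0] → ·  [on edge]
    (2,2)@(5, 5): e=[32,-2,10] → ·
    (3,2)@(7, 5): e=[24,-4,20] → ·
    (4,2)@(9, 5): e=[16,-6,30] → ·
    (6,2)@(13, 5): e=[0,-10,50] → ·  [on edge]
    (0,3)@(1, 7): e=[56,-16,0] → ·  [on edge]
    (7,3)@(15, 7): e=[0,-30,70] → ·  [on edge]
    (8,4)@(17, 9): e=[0,-50,90] → ·  [on edge]
  covered (4 px):
    · · · █ · · · · ·
    · · █ █ █ · · · ·
    · · · · · · · · ·
    · · · · · · · · ·
    · · · · · · · · ·
T1:
  2·area = 24  (B↔C swapped to make it positive)
  edge (6, 8)→(6, 2): d=(0,-6) top-left  bias=+0
  edge (6, 2)→(10, 3): d=(4,1) right/bottom  bias=-1
  edge (10, 3)→(6, 8): d=(-4,5) right/bottom  bias=-1
    (3,1)@(7, 3): e=[6,3,15] → █
    (4,1)@(9, 3): e=[18,1,5] → █
    (5,1)@(11, 3): e=[30,-1,-5] → ·
    (3,2)@(7, 5): e=[6,11,7] → █
    (4,2)@(9, 5): e=[18,9,-3] → ·
    (3,3)@(7, 7): e=[6,19,-1] → ·
  covered (3 px):
    · · · · · · · · ·
    · · · █ █ · · · ·
    · · · █ · · · · ·
    · · · · · · · · ·
    · · · · · · · · ·

Answer: 7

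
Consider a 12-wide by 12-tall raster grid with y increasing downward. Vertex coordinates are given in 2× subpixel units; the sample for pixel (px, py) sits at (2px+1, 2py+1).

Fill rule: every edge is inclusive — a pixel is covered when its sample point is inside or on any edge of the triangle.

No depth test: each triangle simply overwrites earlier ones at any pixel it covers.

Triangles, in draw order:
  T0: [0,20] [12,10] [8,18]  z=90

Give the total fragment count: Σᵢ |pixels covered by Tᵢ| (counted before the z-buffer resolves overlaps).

T0:
  2·area = 56
  edge (0, 20)→(12, 10): d=(12,-10) inclusive
  edge (12, 10)→(8, 18): d=(-4,8) inclusive
  edge (8, 18)→(0, 20): d=(-8,2) inclusive
    (5,5)@(11, 11): e=[2,4,50] → X
    (6,5)@(13, 11): e=[22,-12,46] → .
    (4,6)@(9, 13): e=[6,12,38] → X
    (5,6)@(11, 13): e=[26,-4,34] → .
    (3,7)@(7, 15): e=[10,20,26] → X
    (5,7)@(11, 15): e=[50,-12,18] → .
    (2,8)@(5, 17): e=[14,28,14] → X
    (4,8)@(9, 17): e=[54,-4,6] → .
    (1,9)@(3, 19): e=[18,36,2] → X
    (2,9)@(5, 19): e=[38,20,-2] → .
    (3,9)@(7, 19): e=[58,4,-6] → .
    (1,10)@(3, 21): e=[42,28,-14] → .
  covered (7 px):
    . . . . . . . . . . . .
    . . . . . . . . . . . .
    . . . . . . . . . . . .
    . . . . . . . . . . . .
    . . . . . . . . . . . .
    . . . . . X . . . . . .
    . . . . X . . . . . . .
    . . . X X . . . . . . .
    . . X X . . . . . . . .
    . X . . . . . . . . . .
    . . . . . . . . . . . .
    . . . . . . . . . . . .

Answer: 7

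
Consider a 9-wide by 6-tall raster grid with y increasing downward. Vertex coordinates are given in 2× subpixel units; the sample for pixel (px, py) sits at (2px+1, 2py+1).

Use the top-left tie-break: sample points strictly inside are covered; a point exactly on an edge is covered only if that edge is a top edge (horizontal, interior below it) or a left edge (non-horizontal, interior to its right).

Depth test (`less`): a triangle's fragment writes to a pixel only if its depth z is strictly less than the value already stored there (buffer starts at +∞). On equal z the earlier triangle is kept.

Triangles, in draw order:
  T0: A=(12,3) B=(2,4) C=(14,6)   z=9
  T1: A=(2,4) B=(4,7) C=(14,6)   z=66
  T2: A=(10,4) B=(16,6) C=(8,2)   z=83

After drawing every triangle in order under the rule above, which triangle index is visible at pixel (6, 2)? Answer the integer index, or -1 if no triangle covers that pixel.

T0:
  2·area = 32  (B↔C swapped to make it positive)
  edge (12, 3)→(14, 6): d=(2,3) right/bottom  bias=-1
  edge (14, 6)→(2, 4): d=(-12,-2) top-left  bias=+0
  edge (2, 4)→(12, 3): d=(10,-1) top-left  bias=+0
    (4,2)@(9, 5): e=[13,2,17] → █
    (5,2)@(11, 5): e=[7,6,19] → █
    (6,2)@(13, 5): e=[1,10,21] → █
    (7,2)@(15, 5): e=[-5,14,23] → ·
    (4,3)@(9, 7): e=[17,-22,37] → ·
    (5,3)@(11, 7): e=[11,-18,39] → ·
    (6,3)@(13, 7): e=[5,-14,41] → ·
  covered (3 px):
    · · · · · · · · ·
    · · · · · · · · ·
    · · · · █ █ █ · ·
    · · · · · · · · ·
    · · · · · · · · ·
    · · · · · · · · ·
T1:
  2·area = 32  (B↔C swapped to make it positive)
  edge (2, 4)→(14, 6): d=(12,2) right/bottom  bias=-1
  edge (14, 6)→(4, 7): d=(-10,1) right/bottom  bias=-1
  edge (4, 7)→(2, 4): d=(-2,-3) top-left  bias=+0
    (1,2)@(3, 5): e=[10,21,1] → █
    (2,2)@(5, 5): e=[6,19,7] → █
    (3,2)@(7, 5): e=[2,17,13] → █
    (4,2)@(9, 5): e=[-2,15,19] → ·
    (1,3)@(3, 7): e=[34,1,-3] → ·
    (2,3)@(5, 7): e=[30,-1,3] → ·
    (3,3)@(7, 7): e=[26,-3,9] → ·
  covered (3 px):
    · · · · · · · · ·
    · · · · · · · · ·
    · █ █ █ · · · · ·
    · · · · · · · · ·
    · · · · · · · · ·
    · · · · · · · · ·
T2:
  2·area = 8  (B↔C swapped to make it positive)
  edge (10, 4)→(8, 2): d=(-2,-2) top-left  bias=+0
  edge (8, 2)→(16, 6): d=(8,4) right/bottom  bias=-1
  edge (16, 6)→(10, 4): d=(-6,-2) top-left  bias=+0
    (0,0)@(1, 1): e=[-12,20,0] → ·  [on edge]
    (3,0)@(7, 1): e=[0,-4,12] → ·  [on edge]
    (3,1)@(7, 3): e=[-4,12,0] → ·  [on edge]
    (4,1)@(9, 3): e=[0,4,4] → █  [on edge]
    (5,1)@(11, 3): e=[4,-4,8] → ·
    (4,2)@(9, 5): e=[-4,20,-8] → ·
    (5,2)@(11, 5): e=[0,12,-4] → ·  [on edge]
    (6,2)@(13, 5): e=[4,4,0] → █  [on edge]
    (7,2)@(15, 5): e=[8,-4,4] → ·
    (6,3)@(13, 7): e=[0,20,-12] → ·  [on edge]
    (7,4)@(15, 9): e=[0,28,-20] → ·  [on edge]
    (8,5)@(17, 11): e=[0,36,-28] → ·  [on edge]
  covered (2 px):
    · · · · · · · · ·
    · · · · █ · · · ·
    · · · · · · █ · ·
    · · · · · · · · ·
    · · · · · · · · ·
    · · · · · · · · ·

Z-buffer (winner per pixel, '.' = empty):
  . . . . . . . . .
  . . . . 2 . . . .
  . 1 1 1 0 0 0 . .
  . . . . . . . . .
  . . . . . . . . .
  . . . . . . . . .

Result: 0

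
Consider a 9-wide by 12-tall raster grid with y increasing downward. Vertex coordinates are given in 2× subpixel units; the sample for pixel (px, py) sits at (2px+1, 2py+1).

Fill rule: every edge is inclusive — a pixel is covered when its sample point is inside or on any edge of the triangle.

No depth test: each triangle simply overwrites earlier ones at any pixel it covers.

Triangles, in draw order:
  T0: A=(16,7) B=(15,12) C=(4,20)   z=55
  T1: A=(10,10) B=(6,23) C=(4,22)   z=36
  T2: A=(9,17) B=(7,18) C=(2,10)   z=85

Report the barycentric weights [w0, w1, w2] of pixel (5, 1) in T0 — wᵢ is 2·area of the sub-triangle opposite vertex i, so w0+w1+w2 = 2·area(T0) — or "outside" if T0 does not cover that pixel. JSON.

T0:
  2·area = 47
  edge (16, 7)→(15, 12): d=(-1,5) inclusive
  edge (15, 12)→(4, 20): d=(-11,8) inclusive
  edge (4, 20)→(16, 7): d=(12,-13) inclusive
    (7,4)@(15, 9): e=[3,33,11] → X
    (8,4)@(17, 9): e=[-7,17,37] → .
    (6,5)@(13, 11): e=[11,27,9] → X
    (8,5)@(17, 11): e=[-9,-5,61] → .
    (5,6)@(11, 13): e=[19,21,7] → X
    (7,6)@(15, 13): e=[-1,-11,59] → .
    (4,7)@(9, 15): e=[27,15,5] → X
    (5,7)@(11, 15): e=[17,-1,31] → .
    (6,7)@(13, 15): e=[7,-17,57] → .
    (3,8)@(7, 17): e=[35,9,3] → X
    (4,8)@(9, 17): e=[25,-7,29] → .
    (2,9)@(5, 19): e=[43,3,1] → X
  covered (8 px):
    . . . . . . . . .
    . . . . . . . . .
    . . . . . . . . .
    . . . . . . . . .
    . . . . . . . X .
    . . . . . . X X .
    . . . . . X X . .
    . . . . X . . . .
    . . . X . . . . .
    . . X . . . . . .
    . . . . . . . . .
    . . . . . . . . .
T1:
  2·area = 30
  edge (10, 10)→(6, 23): d=(-4,13) inclusive
  edge (6, 23)→(4, 22): d=(-2,-1) inclusive
  edge (4, 22)→(10, 10): d=(6,-12) inclusive
    (4,6)@(9, 13): e=[1,23,6] → X
    (5,6)@(11, 13): e=[-25,25,30] → .
    (4,7)@(9, 15): e=[-7,19,18] → .
    (3,8)@(7, 17): e=[11,13,6] → X
    (4,8)@(9, 17): e=[-15,15,30] → .
    (3,9)@(7, 19): e=[3,9,18] → X
    (4,9)@(9, 19): e=[-23,11,42] → .
    (2,10)@(5, 21): e=[21,3,6] → X
    (3,10)@(7, 21): e=[-5,5,30] → .
    (2,11)@(5, 23): e=[13,-1,18] → .
  covered (4 px):
    . . . . . . . . .
    . . . . . . . . .
    . . . . . . . . .
    . . . . . . . . .
    . . . . . . . . .
    . . . . . . . . .
    . . . . X . . . .
    . . . . . . . . .
    . . . X . . . . .
    . . . X . . . . .
    . . X . . . . . .
    . . . . . . . . .
T2:
  2·area = 21
  edge (9, 17)→(7, 18): d=(-2,1) inclusive
  edge (7, 18)→(2, 10): d=(-5,-8) inclusive
  edge (2, 10)→(9, 17): d=(7,7) inclusive
    (0,4)@(1, 9): e=[24,-3,0] → .  [on edge]
    (1,5)@(3, 11): e=[18,3,0] → X  [on edge]
    (2,5)@(5, 11): e=[16,19,-14] → .
    (1,6)@(3, 13): e=[14,-7,14] → .
    (2,6)@(5, 13): e=[12,9,0] → X  [on edge]
    (3,6)@(7, 13): e=[10,25,-14] → .
    (8,6)@(17, 13): e=[0,105,-84] → .  [on edge]
    (2,7)@(5, 15): e=[8,-1,14] → .
    (3,7)@(7, 15): e=[6,15,0] → X  [on edge]
    (4,7)@(9, 15): e=[4,31,-14] → .
    (6,7)@(13, 15): e=[0,63,-42] → .  [on edge]
    (3,8)@(7, 17): e=[2,5,14] → X
    (4,8)@(9, 17): e=[0,21,0] → X  [on edge]
    (2,9)@(5, 19): e=[0,-21,42] → .  [on edge]
    (5,9)@(11, 19): e=[-6,27,0] → .  [on edge]
    (0,10)@(1, 21): e=[0,-63,84] → .  [on edge]
    (6,10)@(13, 21): e=[-12,33,0] → .  [on edge]
    (7,11)@(15, 23): e=[-18,39,0] → .  [on edge]
  covered (5 px):
    . . . . . . . . .
    . . . . . . . . .
    . . . . . . . . .
    . . . . . . . . .
    . . . . . . . . .
    . X . . . . . . .
    . . X . . . . . .
    . . . X . . . . .
    . . . X X . . . .
    . . . . . . . . .
    . . . . . . . . .
    . . . . . . . . .

Final: "outside"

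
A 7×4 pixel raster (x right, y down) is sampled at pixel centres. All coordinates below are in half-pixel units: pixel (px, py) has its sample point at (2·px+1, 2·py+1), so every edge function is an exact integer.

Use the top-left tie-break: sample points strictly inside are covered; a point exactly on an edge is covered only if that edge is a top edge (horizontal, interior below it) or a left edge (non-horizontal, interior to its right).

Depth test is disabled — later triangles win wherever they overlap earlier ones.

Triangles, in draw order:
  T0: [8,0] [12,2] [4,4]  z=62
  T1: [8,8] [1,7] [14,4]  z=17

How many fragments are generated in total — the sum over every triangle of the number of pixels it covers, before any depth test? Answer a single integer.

T0:
  2·area = 24
  edge (8, 0)→(12, 2): d=(4,2) right/bottom  bias=-1
  edge (12, 2)→(4, 4): d=(-8,2) right/bottom  bias=-1
  edge (4, 4)→(8, 0): d=(4,-4) top-left  bias=+0
    (3,0)@(7, 1): e=[6,18,0] → █  [on edge]
    (4,0)@(9, 1): e=[2,14,8] → █
    (5,0)@(11, 1): e=[-2,10,16] → ·
    (2,1)@(5, 3): e=[18,6,0] → █  [on edge]
    (4,1)@(9, 3): e=[10,-2,16] → ·
    (1,2)@(3, 5): e=[30,-6,0] → ·  [on edge]
    (2,2)@(5, 5): e=[26,-10,8] → ·
    (3,2)@(7, 5): e=[22,-14,16] → ·
    (0,3)@(1, 7): e=[42,-18,0] → ·  [on edge]
  covered (4 px):
    · · · █ █ · ·
    · · █ █ · · ·
    · · · · · · ·
    · · · · · · ·
T1:
  2·area = 34
  edge (8, 8)→(1, 7): d=(-7,-1) top-left  bias=+0
  edge (1, 7)→(14, 4): d=(13,-3) top-left  bias=+0
  edge (14, 4)→(8, 8): d=(-6,4) right/bottom  bias=-1
    (5,2)@(11, 5): e=[24,4,6] → █
    (6,2)@(13, 5): e=[26,10,-2] → ·
    (0,3)@(1, 7): e=[0,0,34] → █  [on edge]
    (1,3)@(3, 7): e=[2,6,26] → █
    (2,3)@(5, 7): e=[4,12,18] → █
    (3,3)@(7, 7): e=[6,18,10] → █
    (4,3)@(9, 7): e=[8,24,2] → █
    (5,3)@(11, 7): e=[10,30,-6] → ·
  covered (6 px):
    · · · · · · ·
    · · · · · · ·
    · · · · · █ ·
    █ █ █ █ █ · ·

Final: 10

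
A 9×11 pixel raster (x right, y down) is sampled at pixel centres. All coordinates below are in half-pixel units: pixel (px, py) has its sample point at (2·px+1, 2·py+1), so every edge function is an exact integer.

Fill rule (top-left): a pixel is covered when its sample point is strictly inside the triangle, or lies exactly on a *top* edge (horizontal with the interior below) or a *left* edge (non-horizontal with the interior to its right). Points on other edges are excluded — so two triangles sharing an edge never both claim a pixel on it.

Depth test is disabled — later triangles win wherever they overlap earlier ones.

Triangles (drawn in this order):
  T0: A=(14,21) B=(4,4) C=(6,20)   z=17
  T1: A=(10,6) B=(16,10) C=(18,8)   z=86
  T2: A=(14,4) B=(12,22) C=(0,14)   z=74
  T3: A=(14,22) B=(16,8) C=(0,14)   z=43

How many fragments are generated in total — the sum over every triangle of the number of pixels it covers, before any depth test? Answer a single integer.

T0:
  2·area = 126  (B↔C swapped to make it positive)
  edge (14, 21)→(6, 20): d=(-8,-1) top-left  bias=+0
  edge (6, 20)→(4, 4): d=(-2,-16) top-left  bias=+0
  edge (4, 4)→(14, 21): d=(10,17) right/bottom  bias=-1
    (2,3)@(5, 7): e=[103,10,13] → #
    (3,3)@(7, 7): e=[105,42,-21] → ·
    (2,4)@(5, 9): e=[87,6,33] → #
    (3,4)@(7, 9): e=[89,38,-1] → ·
    (2,5)@(5, 11): e=[71,2,53] → #
    (3,5)@(7, 11): e=[73,34,19] → #
    (4,5)@(9, 11): e=[75,66,-15] → ·
    (2,6)@(5, 13): e=[55,-2,73] → ·
    (3,6)@(7, 13): e=[57,30,39] → #
    (4,6)@(9, 13): e=[59,62,5] → #
    (5,6)@(11, 13): e=[61,94,-29] → ·
    (3,7)@(7, 15): e=[41,26,59] → #
  covered (14 px):
    · · · · · · · · ·
    · · · · · · · · ·
    · · · · · · · · ·
    · · # · · · · · ·
    · · # · · · · · ·
    · · # # · · · · ·
    · · · # # · · · ·
    · · · # # · · · ·
    · · · # # # · · ·
    · · · # # # · · ·
    · · · · · · · · ·
T1:
  2·area = 20  (B↔C swapped to make it positive)
  edge (10, 6)→(18, 8): d=(8,2) right/bottom  bias=-1
  edge (18, 8)→(16, 10): d=(-2,2) right/bottom  bias=-1
  edge (16, 10)→(10, 6): d=(-6,-4) top-left  bias=+0
    (6,3)@(13, 7): e=[2,12,6] → #
    (7,3)@(15, 7): e=[-2,8,14] → ·
    (6,4)@(13, 9): e=[18,8,-6] → ·
    (7,4)@(15, 9): e=[14,4,2] → #
    (8,4)@(17, 9): e=[10,0,10] → ·  [on edge]
    (7,5)@(15, 11): e=[30,0,-10] → ·  [on edge]
    (6,6)@(13, 13): e=[50,0,-30] → ·  [on edge]
    (5,7)@(11, 15): e=[70,0,-50] → ·  [on edge]
    (4,8)@(9, 17): e=[90,0,-70] → ·  [on edge]
    (3,9)@(7, 19): e=[110,0,-90] → ·  [on edge]
    (2,10)@(5, 21): e=[130,0,-110] → ·  [on edge]
  covered (2 px):
    · · · · · · · · ·
    · · · · · · · · ·
    · · · · · · · · ·
    · · · · · · # · ·
    · · · · · · · # ·
    · · · · · · · · ·
    · · · · · · · · ·
    · · · · · · · · ·
    · · · · · · · · ·
    · · · · · · · · ·
    · · · · · · · · ·
T2:
  2·area = 232
  edge (14, 4)→(12, 22): d=(-2,18) right/bottom  bias=-1
  edge (12, 22)→(0, 14): d=(-12,-8) top-left  bias=+0
  edge (0, 14)→(14, 4): d=(14,-10) top-left  bias=+0
    (6,2)@(13, 5): e=[16,212,4] → #
    (7,2)@(15, 5): e=[-20,228,24] → ·
    (5,3)@(11, 7): e=[48,172,12] → #
    (7,3)@(15, 7): e=[-24,204,52] → ·
    (3,4)@(7, 9): e=[116,116,0] → #  [on edge]
    (4,4)@(9, 9): e=[80,132,20] → #
    (7,4)@(15, 9): e=[-28,180,80] → ·
    (2,5)@(5, 11): e=[148,76,8] → #
    (7,5)@(15, 11): e=[-32,156,108] → ·
    (1,6)@(3, 13): e=[180,36,16] → #
    (6,6)@(13, 13): e=[0,116,116] → ·  [on edge]
    (1,7)@(3, 15): e=[176,12,44] → #
  covered (29 px):
    · · · · · · · · ·
    · · · · · · · · ·
    · · · · · · # · ·
    · · · · · # # · ·
    · · · # # # # · ·
    · · # # # # # · ·
    · # # # # # · · ·
    · # # # # # · · ·
    · · # # # # · · ·
    · · · · # # · · ·
    · · · · · # · · ·
T3:
  2·area = 212  (B↔C swapped to make it positive)
  edge (14, 22)→(0, 14): d=(-14,-8) top-left  bias=+0
  edge (0, 14)→(16, 8): d=(16,-6) top-left  bias=+0
  edge (16, 8)→(14, 22): d=(-2,14) right/bottom  bias=-1
    (8,0)@(17, 1): e=[318,-106,0] → ·  [on edge]
    (7,4)@(15, 9): e=[190,10,12] → #
    (8,4)@(17, 9): e=[206,22,-16] → ·
    (4,5)@(9, 11): e=[114,6,92] → #
    (5,5)@(11, 11): e=[130,18,64] → #
    (6,5)@(13, 11): e=[146,30,36] → #
    (8,5)@(17, 11): e=[178,54,-20] → ·
    (1,6)@(3, 13): e=[38,2,172] → #
    (2,6)@(5, 13): e=[54,14,144] → #
    (3,6)@(7, 13): e=[70,26,116] → #
    (8,6)@(17, 13): e=[150,86,-24] → ·
    (1,7)@(3, 15): e=[10,34,168] → #
    (7,7)@(15, 15): e=[106,106,0] → ·  [on edge]
  covered (26 px):
    · · · · · · · · ·
    · · · · · · · · ·
    · · · · · · · · ·
    · · · · · · · · ·
    · · · · · · · # ·
    · · · · # # # # ·
    · # # # # # # # ·
    · # # # # # # · ·
    · · · # # # # · ·
    · · · · # # # · ·
    · · · · · · # · ·

Result: 71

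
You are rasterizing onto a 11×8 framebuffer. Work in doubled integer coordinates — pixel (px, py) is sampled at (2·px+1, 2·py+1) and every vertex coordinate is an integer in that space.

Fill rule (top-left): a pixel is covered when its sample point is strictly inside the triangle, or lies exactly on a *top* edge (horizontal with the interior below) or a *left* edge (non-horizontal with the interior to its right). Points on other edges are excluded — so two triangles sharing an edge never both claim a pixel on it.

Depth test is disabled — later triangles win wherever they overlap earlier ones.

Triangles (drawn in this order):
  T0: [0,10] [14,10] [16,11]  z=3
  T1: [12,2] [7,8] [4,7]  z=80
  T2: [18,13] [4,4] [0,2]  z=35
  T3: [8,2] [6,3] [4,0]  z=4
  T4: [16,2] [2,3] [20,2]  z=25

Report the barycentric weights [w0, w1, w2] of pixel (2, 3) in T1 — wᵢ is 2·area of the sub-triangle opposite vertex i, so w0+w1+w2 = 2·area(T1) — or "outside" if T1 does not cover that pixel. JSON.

T0:
  2·area = 14
  edge (0, 10)→(14, 10): d=(14,0) top-left  bias=+0
  edge (14, 10)→(16, 11): d=(2,1) right/bottom  bias=-1
  edge (16, 11)→(0, 10): d=(-16,-1) top-left  bias=+0
  covered (0 px):
    . . . . . . . . . . .
    . . . . . . . . . . .
    . . . . . . . . . . .
    . . . . . . . . . . .
    . . . . . . . . . . .
    . . . . . . . . . . .
    . . . . . . . . . . .
    . . . . . . . . . . .
T1:
  2·area = 23
  edge (12, 2)→(7, 8): d=(-5,6) right/bottom  bias=-1
  edge (7, 8)→(4, 7): d=(-3,-1) top-left  bias=+0
  edge (4, 7)→(12, 2): d=(8,-5) top-left  bias=+0
    (5,1)@(11, 3): e=[1,19,3] → X
    (6,1)@(13, 3): e=[-11,21,13] → .
    (4,2)@(9, 5): e=[3,11,9] → X
    (5,2)@(11, 5): e=[-9,13,19] → .
    (2,3)@(5, 7): e=[17,1,5] → X
    (3,3)@(7, 7): e=[5,3,15] → X
    (4,3)@(9, 7): e=[-7,5,25] → .
    (2,4)@(5, 9): e=[7,-5,21] → .
    (3,4)@(7, 9): e=[-5,-3,31] → .
  covered (4 px):
    . . . . . . . . . . .
    . . . . . X . . . . .
    . . . . X . . . . . .
    . . X X . . . . . . .
    . . . . . . . . . . .
    . . . . . . . . . . .
    . . . . . . . . . . .
    . . . . . . . . . . .
T2:
  2·area = 8  (B↔C swapped to make it positive)
  edge (18, 13)→(0, 2): d=(-18,-11) top-left  bias=+0
  edge (0, 2)→(4, 4): d=(4,2) right/bottom  bias=-1
  edge (4, 4)→(18, 13): d=(14,9) right/bottom  bias=-1
    (2,2)@(5, 5): e=[1,2,5] → X
    (3,2)@(7, 5): e=[23,-2,-13] → .
    (2,3)@(5, 7): e=[-35,10,33] → .
  covered (1 px):
    . . . . . . . . . . .
    . . . . . . . . . . .
    . . X . . . . . . . .
    . . . . . . . . . . .
    . . . . . . . . . . .
    . . . . . . . . . . .
    . . . . . . . . . . .
    . . . . . . . . . . .
T3:
  2·area = 8
  edge (8, 2)→(6, 3): d=(-2,1) right/bottom  bias=-1
  edge (6, 3)→(4, 0): d=(-2,-3) top-left  bias=+0
  edge (4, 0)→(8, 2): d=(4,2) right/bottom  bias=-1
    (2,0)@(5, 1): e=[5,1,2] → X
    (3,0)@(7, 1): e=[3,7,-2] → .
    (2,1)@(5, 3): e=[1,-3,10] → .
  covered (1 px):
    . . X . . . . . . . .
    . . . . . . . . . . .
    . . . . . . . . . . .
    . . . . . . . . . . .
    . . . . . . . . . . .
    . . . . . . . . . . .
    . . . . . . . . . . .
    . . . . . . . . . . .
T4:
  2·area = 4  (B↔C swapped to make it positive)
  edge (16, 2)→(20, 2): d=(4,0) top-left  bias=+0
  edge (20, 2)→(2, 3): d=(-18,1) right/bottom  bias=-1
  edge (2, 3)→(16, 2): d=(14,-1) top-left  bias=+0
  covered (0 px):
    . . . . . . . . . . .
    . . . . . . . . . . .
    . . . . . . . . . . .
    . . . . . . . . . . .
    . . . . . . . . . . .
    . . . . . . . . . . .
    . . . . . . . . . . .
    . . . . . . . . . . .

Result: [1,5,17]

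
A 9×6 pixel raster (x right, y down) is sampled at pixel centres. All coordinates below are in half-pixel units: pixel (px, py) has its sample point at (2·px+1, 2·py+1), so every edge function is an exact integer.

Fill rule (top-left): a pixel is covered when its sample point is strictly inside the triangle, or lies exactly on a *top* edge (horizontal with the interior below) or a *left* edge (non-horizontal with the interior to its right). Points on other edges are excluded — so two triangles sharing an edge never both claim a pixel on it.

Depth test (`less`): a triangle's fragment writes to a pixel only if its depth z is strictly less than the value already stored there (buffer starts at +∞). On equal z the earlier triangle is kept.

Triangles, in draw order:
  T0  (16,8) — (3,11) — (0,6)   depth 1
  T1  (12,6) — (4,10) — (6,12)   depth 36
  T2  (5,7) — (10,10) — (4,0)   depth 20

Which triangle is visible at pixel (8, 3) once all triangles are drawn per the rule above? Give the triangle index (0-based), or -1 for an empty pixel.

T0:
  2·area = 74
  edge (16, 8)→(3, 11): d=(-13,3) right/bottom  bias=-1
  edge (3, 11)→(0, 6): d=(-3,-5) top-left  bias=+0
  edge (0, 6)→(16, 8): d=(16,2) right/bottom  bias=-1
    (0,3)@(1, 7): e=[58,2,14] → █
    (1,3)@(3, 7): e=[52,12,10] → █
    (2,3)@(5, 7): e=[46,22,6] → █
    (3,3)@(7, 7): e=[40,32,2] → █
    (4,3)@(9, 7): e=[34,42,-2] → ·
    (0,4)@(1, 9): e=[32,-4,46] → ·
    (1,4)@(3, 9): e=[26,6,42] → █
    (4,4)@(9, 9): e=[8,36,30] → █
    (5,4)@(11, 9): e=[2,46,26] → █
    (6,4)@(13, 9): e=[-4,56,22] → ·
    (1,5)@(3, 11): e=[0,0,74] → ·  [on edge]
    (2,5)@(5, 11): e=[-6,10,70] → ·
  covered (9 px):
    · · · · · · · · ·
    · · · · · · · · ·
    · · · · · · · · ·
    █ █ █ █ · · · · ·
    · █ █ █ █ █ · · ·
    · · · · · · · · ·
T1:
  2·area = 24  (B↔C swapped to make it positive)
  edge (12, 6)→(6, 12): d=(-6,6) right/bottom  bias=-1
  edge (6, 12)→(4, 10): d=(-2,-2) top-left  bias=+0
  edge (4, 10)→(12, 6): d=(8,-4) top-left  bias=+0
    (8,0)@(17, 1): e=[0,44,-20] → ·  [on edge]
    (7,1)@(15, 3): e=[0,36,-12] → ·  [on edge]
    (6,2)@(13, 5): e=[0,28,-4] → ·  [on edge]
    (0,3)@(1, 7): e=[60,0,-36] → ·  [on edge]
    (5,3)@(11, 7): e=[0,20,4] → ·  [on edge]
    (1,4)@(3, 9): e=[36,0,-12] → ·  [on edge]
    (3,4)@(7, 9): e=[12,8,4] → █
    (4,4)@(9, 9): e=[0,12,12] → ·  [on edge]
    (2,5)@(5, 11): e=[12,0,12] → █  [on edge]
    (3,5)@(7, 11): e=[0,4,20] → ·  [on edge]
  covered (2 px):
    · · · · · · · · ·
    · · · · · · · · ·
    · · · · · · · · ·
    · · · · · · · · ·
    · · · █ · · · · ·
    · · █ · · · · · ·
T2:
  2·area = 32  (B↔C swapped to make it positive)
  edge (5, 7)→(4, 0): d=(-1,-7) top-left  bias=+0
  edge (4, 0)→(10, 10): d=(6,10) right/bottom  bias=-1
  edge (10, 10)→(5, 7): d=(-5,-3) top-left  bias=+0
    (2,1)@(5, 3): e=[4,8,20] → █
    (3,1)@(7, 3): e=[18,-12,26] → ·
    (2,2)@(5, 5): e=[2,20,10] → █
    (3,2)@(7, 5): e=[16,0,16] → ·  [on edge]
    (2,3)@(5, 7): e=[0,32,0] → █  [on edge]
    (3,3)@(7, 7): e=[14,12,6] → █
    (4,3)@(9, 7): e=[28,-8,12] → ·
    (2,4)@(5, 9): e=[-2,44,-10] → ·
    (3,4)@(7, 9): e=[12,24,-4] → ·
    (4,4)@(9, 9): e=[26,4,2] → █
    (5,4)@(11, 9): e=[40,-16,8] → ·
    (4,5)@(9, 11): e=[24,16,-8] → ·
  covered (5 px):
    · · · · · · · · ·
    · · █ · · · · · ·
    · · █ · · · · · ·
    · · █ █ · · · · ·
    · · · · █ · · · ·
    · · · · · · · · ·

Z-buffer (winner per pixel, '.' = empty):
  . . . . . . . . .
  . . 2 . . . . . .
  . . 2 . . . . . .
  0 0 0 0 . . . . .
  . 0 0 0 0 0 . . .
  . . 1 . . . . . .

Result: -1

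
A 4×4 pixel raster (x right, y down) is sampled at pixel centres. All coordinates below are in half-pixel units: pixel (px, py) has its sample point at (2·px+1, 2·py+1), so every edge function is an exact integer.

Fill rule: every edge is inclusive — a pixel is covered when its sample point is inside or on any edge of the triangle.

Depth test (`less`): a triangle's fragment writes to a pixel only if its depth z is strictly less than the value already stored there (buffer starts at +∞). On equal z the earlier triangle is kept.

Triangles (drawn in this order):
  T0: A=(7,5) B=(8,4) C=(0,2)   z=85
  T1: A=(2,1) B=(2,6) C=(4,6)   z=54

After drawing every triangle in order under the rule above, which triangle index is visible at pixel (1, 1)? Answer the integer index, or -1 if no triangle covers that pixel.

T0:
  2·area = 10  (B↔C swapped to make it positive)
  edge (7, 5)→(0, 2): d=(-7,-3) inclusive
  edge (0, 2)→(8, 4): d=(8,2) inclusive
  edge (8, 4)→(7, 5): d=(-1,1) inclusive
    (1,1)@(3, 3): e=[2,2,6] → █
    (2,1)@(5, 3): e=[8,-2,4] → ·
    (1,2)@(3, 5): e=[-12,18,4] → ·
    (3,2)@(7, 5): e=[0,10,0] → █  [on edge]
    (2,3)@(5, 7): e=[-20,30,0] → ·  [on edge]
    (3,3)@(7, 7): e=[-14,26,-2] → ·
  covered (2 px):
    · · · ·
    · █ · ·
    · · · █
    · · · ·
T1:
  2·area = 10  (B↔C swapped to make it positive)
  edge (2, 1)→(4, 6): d=(2,5) inclusive
  edge (4, 6)→(2, 6): d=(-2,0) inclusive
  edge (2, 6)→(2, 1): d=(0,-5) inclusive
    (1,2)@(3, 5): e=[3,2,5] → █
    (2,2)@(5, 5): e=[-7,2,15] → ·
    (1,3)@(3, 7): e=[7,-2,5] → ·
  covered (1 px):
    · · · ·
    · · · ·
    · █ · ·
    · · · ·

Z-buffer (winner per pixel, '.' = empty):
  . . . .
  . 0 . .
  . 1 . 0
  . . . .

Answer: 0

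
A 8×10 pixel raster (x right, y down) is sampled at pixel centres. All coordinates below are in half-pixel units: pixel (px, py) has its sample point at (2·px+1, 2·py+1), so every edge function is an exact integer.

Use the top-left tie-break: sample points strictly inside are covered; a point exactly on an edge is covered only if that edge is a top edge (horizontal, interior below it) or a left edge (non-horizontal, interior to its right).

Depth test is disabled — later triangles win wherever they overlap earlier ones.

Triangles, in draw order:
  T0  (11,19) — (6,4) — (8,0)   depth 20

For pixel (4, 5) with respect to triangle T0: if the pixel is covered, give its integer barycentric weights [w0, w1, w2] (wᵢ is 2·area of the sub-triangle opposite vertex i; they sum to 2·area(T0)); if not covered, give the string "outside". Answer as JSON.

T0:
  2·area = 50
  edge (11, 19)→(6, 4): d=(-5,-15) top-left  bias=+0
  edge (6, 4)→(8, 0): d=(2,-4) top-left  bias=+0
  edge (8, 0)→(11, 19): d=(3,19) right/bottom  bias=-1
    (2,0)@(5, 1): e=[0,-10,60] → .  [on edge]
    (3,1)@(7, 3): e=[20,2,28] → X
    (4,1)@(9, 3): e=[50,10,-10] → .
    (3,2)@(7, 5): e=[10,6,34] → X
    (4,2)@(9, 5): e=[40,14,-4] → .
    (3,3)@(7, 7): e=[0,10,40] → X  [on edge]
    (4,3)@(9, 7): e=[30,18,2] → X
    (5,3)@(11, 7): e=[60,26,-36] → .
    (3,4)@(7, 9): e=[-10,14,46] → .
    (4,4)@(9, 9): e=[20,22,8] → X
    (5,4)@(11, 9): e=[50,30,-30] → .
    (4,5)@(9, 11): e=[10,26,14] → X
    (4,6)@(9, 13): e=[0,30,20] → X  [on edge]
    (5,9)@(11, 19): e=[0,50,0] → .  [on edge]
  covered (7 px):
    . . . . . . . .
    . . . X . . . .
    . . . X . . . .
    . . . X X . . .
    . . . . X . . .
    . . . . X . . .
    . . . . X . . .
    . . . . . . . .
    . . . . . . . .
    . . . . . . . .

Final: [26,14,10]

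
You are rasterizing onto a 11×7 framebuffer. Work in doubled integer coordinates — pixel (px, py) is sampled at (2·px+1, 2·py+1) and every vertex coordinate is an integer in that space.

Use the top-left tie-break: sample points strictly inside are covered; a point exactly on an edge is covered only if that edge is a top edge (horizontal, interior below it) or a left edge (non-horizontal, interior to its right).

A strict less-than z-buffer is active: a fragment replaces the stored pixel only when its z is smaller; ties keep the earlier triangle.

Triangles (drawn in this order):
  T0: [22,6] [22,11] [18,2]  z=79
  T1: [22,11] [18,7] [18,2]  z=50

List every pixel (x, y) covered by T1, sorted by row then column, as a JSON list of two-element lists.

T0:
  2·area = 20
  edge (22, 6)→(22, 11): d=(0,5) right/bottom  bias=-1
  edge (22, 11)→(18, 2): d=(-4,-9) top-left  bias=+0
  edge (18, 2)→(22, 6): d=(4,4) right/bottom  bias=-1
    (8,0)@(17, 1): e=[25,-5,0] → ·  [on edge]
    (9,1)@(19, 3): e=[15,5,0] → ·  [on edge]
    (10,2)@(21, 5): e=[5,15,0] → ·  [on edge]
    (10,3)@(21, 7): e=[5,7,8] → █
    (10,4)@(21, 9): e=[5,-1,16] → ·
  covered (1 px):
    · · · · · · · · · · ·
    · · · · · · · · · · ·
    · · · · · · · · · · ·
    · · · · · · · · · · █
    · · · · · · · · · · ·
    · · · · · · · · · · ·
    · · · · · · · · · · ·
T1:
  2·area = 20
  edge (22, 11)→(18, 7): d=(-4,-4) top-left  bias=+0
  edge (18, 7)→(18, 2): d=(0,-5) top-left  bias=+0
  edge (18, 2)→(22, 11): d=(4,9) right/bottom  bias=-1
    (9,2)@(19, 5): e=[12,5,3] → █
    (10,2)@(21, 5): e=[20,15,-15] → ·
    (9,3)@(19, 7): e=[4,5,11] → █
    (10,3)@(21, 7): e=[12,15,-7] → ·
    (9,4)@(19, 9): e=[-4,5,19] → ·
    (10,4)@(21, 9): e=[4,15,1] → █
    (10,5)@(21, 11): e=[-4,15,9] → ·
  covered (3 px):
    · · · · · · · · · · ·
    · · · · · · · · · · ·
    · · · · · · · · · █ ·
    · · · · · · · · · █ ·
    · · · · · · · · · · █
    · · · · · · · · · · ·
    · · · · · · · · · · ·

Result: [[9,2],[9,3],[10,4]]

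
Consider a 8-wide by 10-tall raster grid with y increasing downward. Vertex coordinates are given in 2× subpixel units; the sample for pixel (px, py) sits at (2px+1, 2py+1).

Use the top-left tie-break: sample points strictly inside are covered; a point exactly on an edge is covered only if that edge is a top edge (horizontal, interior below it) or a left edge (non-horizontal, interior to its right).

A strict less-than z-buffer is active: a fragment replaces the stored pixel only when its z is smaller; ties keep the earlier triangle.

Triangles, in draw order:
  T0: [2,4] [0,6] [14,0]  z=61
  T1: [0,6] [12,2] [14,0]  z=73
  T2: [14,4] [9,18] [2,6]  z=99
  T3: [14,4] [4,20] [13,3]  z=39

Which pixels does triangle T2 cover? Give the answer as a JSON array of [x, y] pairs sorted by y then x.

T0:
  2·area = 16  (B↔C swapped to make it positive)
  edge (2, 4)→(14, 0): d=(12,-4) top-left  bias=+0
  edge (14, 0)→(0, 6): d=(-14,6) right/bottom  bias=-1
  edge (0, 6)→(2, 4): d=(2,-2) top-left  bias=+0
    (2,0)@(5, 1): e=[-24,40,0] → .  [on edge]
    (5,0)@(11, 1): e=[0,4,12] → X  [on edge]
    (6,0)@(13, 1): e=[8,-8,16] → .
    (1,1)@(3, 3): e=[-8,24,0] → .  [on edge]
    (2,1)@(5, 3): e=[0,12,4] → X  [on edge]
    (3,1)@(7, 3): e=[8,0,8] → .  [on edge]
    (5,1)@(11, 3): e=[24,-24,16] → .
    (0,2)@(1, 5): e=[8,8,0] → X  [on edge]
    (1,2)@(3, 5): e=[16,-4,4] → .
    (2,2)@(5, 5): e=[24,-16,8] → .
    (0,3)@(1, 7): e=[32,-20,4] → .
  covered (3 px):
    . . . . . X . .
    . . X . . . . .
    X . . . . . . .
    . . . . . . . .
    . . . . . . . .
    . . . . . . . .
    . . . . . . . .
    . . . . . . . .
    . . . . . . . .
    . . . . . . . .
T1:
  2·area = 16  (B↔C swapped to make it positive)
  edge (0, 6)→(14, 0): d=(14,-6) top-left  bias=+0
  edge (14, 0)→(12, 2): d=(-2,2) right/bottom  bias=-1
  edge (12, 2)→(0, 6): d=(-12,4) right/bottom  bias=-1
    (6,0)@(13, 1): e=[8,0,8] → .  [on edge]
    (7,0)@(15, 1): e=[20,-4,0] → .  [on edge]
    (3,1)@(7, 3): e=[0,8,8] → X  [on edge]
    (4,1)@(9, 3): e=[12,4,0] → .  [on edge]
    (5,1)@(11, 3): e=[24,0,-8] → .  [on edge]
    (1,2)@(3, 5): e=[4,12,0] → .  [on edge]
    (3,2)@(7, 5): e=[28,4,-16] → .
    (4,2)@(9, 5): e=[40,0,-24] → .  [on edge]
    (3,3)@(7, 7): e=[56,0,-40] → .  [on edge]
    (2,4)@(5, 9): e=[72,0,-56] → .  [on edge]
    (1,5)@(3, 11): e=[88,0,-72] → .  [on edge]
    (0,6)@(1, 13): e=[104,0,-88] → .  [on edge]
  covered (1 px):
    . . . . . . . .
    . . . X . . . .
    . . . . . . . .
    . . . . . . . .
    . . . . . . . .
    . . . . . . . .
    . . . . . . . .
    . . . . . . . .
    . . . . . . . .
    . . . . . . . .
T2:
  2·area = 158
  edge (14, 4)→(9, 18): d=(-5,14) right/bottom  bias=-1
  edge (9, 18)→(2, 6): d=(-7,-12) top-left  bias=+0
  edge (2, 6)→(14, 4): d=(12,-2) top-left  bias=+0
    (4,2)@(9, 5): e=[65,91,2] → X
    (5,2)@(11, 5): e=[37,115,6] → X
    (6,2)@(13, 5): e=[9,139,10] → X
    (7,2)@(15, 5): e=[-19,163,14] → .
    (1,3)@(3, 7): e=[139,5,14] → X
    (2,3)@(5, 7): e=[111,29,18] → X
    (3,3)@(7, 7): e=[83,53,22] → X
    (6,3)@(13, 7): e=[-1,125,34] → .
    (1,4)@(3, 9): e=[129,-9,38] → .
    (2,4)@(5, 9): e=[101,15,42] → X
    (6,4)@(13, 9): e=[-11,111,58] → .
    (2,5)@(5, 11): e=[91,1,66] → X
  covered (20 px):
    . . . . . . . .
    . . . . . . . .
    . . . . X X X .
    . X X X X X . .
    . . X X X X . .
    . . X X X X . .
    . . . X X . . .
    . . . . X . . .
    . . . . X . . .
    . . . . . . . .
T3:
  2·area = 26
  edge (14, 4)→(4, 20): d=(-10,16) right/bottom  bias=-1
  edge (4, 20)→(13, 3): d=(9,-17) top-left  bias=+0
  edge (13, 3)→(14, 4): d=(1,1) right/bottom  bias=-1
    (5,0)@(11, 1): e=[78,-52,0] → .  [on edge]
    (6,1)@(13, 3): e=[26,0,0] → .  [on edge]
    (6,2)@(13, 5): e=[6,18,2] → X
    (7,2)@(15, 5): e=[-26,52,0] → .  [on edge]
    (5,3)@(11, 7): e=[18,2,6] → X
    (6,3)@(13, 7): e=[-14,36,4] → .
    (5,4)@(11, 9): e=[-2,20,8] → .
    (4,5)@(9, 11): e=[10,4,12] → X
    (5,5)@(11, 11): e=[-22,38,10] → .
    (4,6)@(9, 13): e=[-10,22,14] → .
    (3,7)@(7, 15): e=[2,6,18] → X
    (4,7)@(9, 15): e=[-30,40,16] → .
  covered (4 px):
    . . . . . . . .
    . . . . . . . .
    . . . . . . X .
    . . . . . X . .
    . . . . . . . .
    . . . . X . . .
    . . . . . . . .
    . . . X . . . .
    . . . . . . . .
    . . . . . . . .

Answer: [[4,2],[5,2],[6,2],[1,3],[2,3],[3,3],[4,3],[5,3],[2,4],[3,4],[4,4],[5,4],[2,5],[3,5],[4,5],[5,5],[3,6],[4,6],[4,7],[4,8]]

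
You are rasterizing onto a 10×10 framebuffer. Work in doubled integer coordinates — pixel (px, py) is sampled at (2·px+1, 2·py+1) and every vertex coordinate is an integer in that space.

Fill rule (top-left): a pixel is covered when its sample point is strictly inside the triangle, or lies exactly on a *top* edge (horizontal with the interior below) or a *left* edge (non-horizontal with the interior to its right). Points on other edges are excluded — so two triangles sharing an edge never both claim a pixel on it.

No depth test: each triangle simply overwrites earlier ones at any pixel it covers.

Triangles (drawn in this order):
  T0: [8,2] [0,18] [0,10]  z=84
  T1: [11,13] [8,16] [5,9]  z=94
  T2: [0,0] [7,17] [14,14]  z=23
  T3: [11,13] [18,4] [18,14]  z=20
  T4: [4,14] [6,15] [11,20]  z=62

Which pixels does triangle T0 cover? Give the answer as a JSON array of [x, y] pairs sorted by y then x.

T0:
  2·area = 64
  edge (8, 2)→(0, 18): d=(-8,16) right/bottom  bias=-1
  edge (0, 18)→(0, 10): d=(0,-8) top-left  bias=+0
  edge (0, 10)→(8, 2): d=(8,-8) top-left  bias=+0
    (4,0)@(9, 1): e=[-8,72,0] → ·  [on edge]
    (3,1)@(7, 3): e=[8,56,0] → #  [on edge]
    (4,1)@(9, 3): e=[-24,72,16] → ·
    (2,2)@(5, 5): e=[24,40,0] → #  [on edge]
    (3,2)@(7, 5): e=[-8,56,16] → ·
    (1,3)@(3, 7): e=[40,24,0] → #  [on edge]
    (3,3)@(7, 7): e=[-24,56,32] → ·
    (0,4)@(1, 9): e=[56,8,0] → #  [on edge]
    (2,4)@(5, 9): e=[-8,40,32] → ·
    (0,5)@(1, 11): e=[40,8,16] → #
    (2,5)@(5, 11): e=[-24,40,48] → ·
    (0,6)@(1, 13): e=[24,8,32] → #
  covered (10 px):
    · · · · · · · · · ·
    · · · # · · · · · ·
    · · # · · · · · · ·
    · # # · · · · · · ·
    # # · · · · · · · ·
    # # · · · · · · · ·
    # · · · · · · · · ·
    # · · · · · · · · ·
    · · · · · · · · · ·
    · · · · · · · · · ·
T1:
  2·area = 30
  edge (11, 13)→(8, 16): d=(-3,3) right/bottom  bias=-1
  edge (8, 16)→(5, 9): d=(-3,-7) top-left  bias=+0
  edge (5, 9)→(11, 13): d=(6,4) right/bottom  bias=-1
    (9,2)@(19, 5): e=[0,110,-80] → ·  [on edge]
    (8,3)@(17, 7): e=[0,90,-60] → ·  [on edge]
    (2,4)@(5, 9): e=[30,0,0] → ·  [on edge]
    (7,4)@(15, 9): e=[0,70,-40] → ·  [on edge]
    (3,5)@(7, 11): e=[18,8,4] → #
    (4,5)@(9, 11): e=[12,22,-4] → ·
    (6,5)@(13, 11): e=[0,50,-20] → ·  [on edge]
    (3,6)@(7, 13): e=[12,2,16] → #
    (4,6)@(9, 13): e=[6,16,8] → #
    (5,6)@(11, 13): e=[0,30,0] → ·  [on edge]
    (3,7)@(7, 15): e=[6,-4,28] → ·
    (4,7)@(9, 15): e=[0,10,20] → ·  [on edge]
    (3,8)@(7, 17): e=[0,-10,40] → ·  [on edge]
    (8,8)@(17, 17): e=[-30,60,0] → ·  [on edge]
    (2,9)@(5, 19): e=[0,-30,60] → ·  [on edge]
  covered (3 px):
    · · · · · · · · · ·
    · · · · · · · · · ·
    · · · · · · · · · ·
    · · · · · · · · · ·
    · · · · · · · · · ·
    · · · # · · · · · ·
    · · · # # · · · · ·
    · · · · · · · · · ·
    · · · · · · · · · ·
    · · · · · · · · · ·
T2:
  2·area = 140  (B↔C swapped to make it positive)
  edge (0, 0)→(14, 14): d=(14,14) right/bottom  bias=-1
  edge (14, 14)→(7, 17): d=(-7,3) right/bottom  bias=-1
  edge (7, 17)→(0, 0): d=(-7,-17) top-left  bias=+0
    (0,0)@(1, 1): e=[0,130,10] → ·  [on edge]
    (1,1)@(3, 3): e=[0,110,30] → ·  [on edge]
    (1,2)@(3, 5): e=[28,96,16] → #
    (2,2)@(5, 5): e=[0,90,50] → ·  [on edge]
    (1,3)@(3, 7): e=[56,82,2] → #
    (2,3)@(5, 7): e=[28,76,36] → #
    (3,3)@(7, 7): e=[0,70,70] → ·  [on edge]
    (1,4)@(3, 9): e=[84,68,-12] → ·
    (2,4)@(5, 9): e=[56,62,22] → #
    (3,4)@(7, 9): e=[28,56,56] → #
    (4,4)@(9, 9): e=[0,50,90] → ·  [on edge]
    (2,5)@(5, 11): e=[84,48,8] → #
    (5,5)@(11, 11): e=[0,30,110] → ·  [on edge]
    (6,6)@(13, 13): e=[0,10,130] → ·  [on edge]
    (7,7)@(15, 15): e=[0,-10,150] → ·  [on edge]
    (3,8)@(7, 17): e=[140,0,0] → ·  [on edge]
    (8,8)@(17, 17): e=[0,-30,170] → ·  [on edge]
    (9,9)@(19, 19): e=[0,-50,190] → ·  [on edge]
  covered (14 px):
    · · · · · · · · · ·
    · · · · · · · · · ·
    · # · · · · · · · ·
    · # # · · · · · · ·
    · · # # · · · · · ·
    · · # # # · · · · ·
    · · · # # # · · · ·
    · · · # # # · · · ·
    · · · · · · · · · ·
    · · · · · · · · · ·
T3:
  2·area = 70
  edge (11, 13)→(18, 4): d=(7,-9) top-left  bias=+0
  edge (18, 4)→(18, 14): d=(0,10) right/bottom  bias=-1
  edge (18, 14)→(11, 13): d=(-7,-1) top-left  bias=+0
    (8,3)@(17, 7): e=[12,10,48] → #
    (9,3)@(19, 7): e=[30,-10,50] → ·
    (7,4)@(15, 9): e=[8,30,32] → #
    (9,4)@(19, 9): e=[44,-10,36] → ·
    (6,5)@(13, 11): e=[4,50,16] → #
    (9,5)@(19, 11): e=[58,-10,22] → ·
    (5,6)@(11, 13): e=[0,70,0] → #  [on edge]
    (9,6)@(19, 13): e=[72,-10,8] → ·
    (5,7)@(11, 15): e=[14,70,-14] → ·
    (6,7)@(13, 15): e=[32,50,-12] → ·
    (7,7)@(15, 15): e=[50,30,-10] → ·
    (8,7)@(17, 15): e=[68,10,-8] → ·
  covered (10 px):
    · · · · · · · · · ·
    · · · · · · · · · ·
    · · · · · · · · · ·
    · · · · · · · · # ·
    · · · · · · · # # ·
    · · · · · · # # # ·
    · · · · · # # # # ·
    · · · · · · · · · ·
    · · · · · · · · · ·
    · · · · · · · · · ·
T4:
  2·area = 5
  edge (4, 14)→(6, 15): d=(2,1) right/bottom  bias=-1
  edge (6, 15)→(11, 20): d=(5,5) right/bottom  bias=-1
  edge (11, 20)→(4, 14): d=(-7,-6) top-left  bias=+0
  covered (0 px):
    · · · · · · · · · ·
    · · · · · · · · · ·
    · · · · · · · · · ·
    · · · · · · · · · ·
    · · · · · · · · · ·
    · · · · · · · · · ·
    · · · · · · · · · ·
    · · · · · · · · · ·
    · · · · · · · · · ·
    · · · · · · · · · ·

Result: [[3,1],[2,2],[1,3],[2,3],[0,4],[1,4],[0,5],[1,5],[0,6],[0,7]]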